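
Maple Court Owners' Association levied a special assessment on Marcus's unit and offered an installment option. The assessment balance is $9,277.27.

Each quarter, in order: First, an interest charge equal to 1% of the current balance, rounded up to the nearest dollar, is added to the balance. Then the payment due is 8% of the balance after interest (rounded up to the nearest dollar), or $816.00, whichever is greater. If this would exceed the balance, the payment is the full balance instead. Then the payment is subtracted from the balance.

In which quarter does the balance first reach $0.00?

13

# | Opening | Interest | Payment | End bal
1 | $9,277.27 | $93.00 | $816.00 | $8,554.27
2 | $8,554.27 | $86.00 | $816.00 | $7,824.27
3 | $7,824.27 | $79.00 | $816.00 | $7,087.27
4 | $7,087.27 | $71.00 | $816.00 | $6,342.27
5 | $6,342.27 | $64.00 | $816.00 | $5,590.27
6 | $5,590.27 | $56.00 | $816.00 | $4,830.27
7 | $4,830.27 | $49.00 | $816.00 | $4,063.27
8 | $4,063.27 | $41.00 | $816.00 | $3,288.27
9 | $3,288.27 | $33.00 | $816.00 | $2,505.27
10 | $2,505.27 | $26.00 | $816.00 | $1,715.27
11 | $1,715.27 | $18.00 | $816.00 | $917.27
12 | $917.27 | $10.00 | $816.00 | $111.27
13 | $111.27 | $2.00 | $113.27 | $0.00
Balance reaches $0.00 in quarter 13.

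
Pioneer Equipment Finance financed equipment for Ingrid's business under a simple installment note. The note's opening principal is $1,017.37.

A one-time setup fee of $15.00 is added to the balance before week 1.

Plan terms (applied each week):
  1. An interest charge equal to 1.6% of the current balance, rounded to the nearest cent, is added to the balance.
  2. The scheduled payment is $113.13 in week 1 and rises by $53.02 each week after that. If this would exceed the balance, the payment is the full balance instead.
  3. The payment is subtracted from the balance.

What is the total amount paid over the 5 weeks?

Week 1: $1,032.37 +$16.52 interest = $1,048.89; pay $113.13 → $935.76
Week 2: $935.76 +$14.97 interest = $950.73; pay $166.15 → $784.58
Week 3: $784.58 +$12.55 interest = $797.13; pay $219.17 → $577.96
Week 4: $577.96 +$9.25 interest = $587.21; pay $272.19 → $315.02
Week 5: $315.02 +$5.04 interest = $320.06; pay $320.06 → $0.00
Total paid: $1,090.70

$1,090.70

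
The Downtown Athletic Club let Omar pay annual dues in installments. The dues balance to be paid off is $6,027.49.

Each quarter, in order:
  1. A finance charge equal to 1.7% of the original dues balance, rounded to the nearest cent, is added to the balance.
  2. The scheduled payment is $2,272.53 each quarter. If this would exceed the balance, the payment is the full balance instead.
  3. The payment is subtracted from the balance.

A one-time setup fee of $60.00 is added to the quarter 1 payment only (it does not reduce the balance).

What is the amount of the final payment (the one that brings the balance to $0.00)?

$1,789.84

Quarter 1: opening $6,027.49; interest $102.47 → $6,129.96; payment $2,272.53 (+ $60.00 fee); balance $3,857.43
Quarter 2: opening $3,857.43; interest $102.47 → $3,959.90; payment $2,272.53; balance $1,687.37
Quarter 3: opening $1,687.37; interest $102.47 → $1,789.84; payment $1,789.84; balance $0.00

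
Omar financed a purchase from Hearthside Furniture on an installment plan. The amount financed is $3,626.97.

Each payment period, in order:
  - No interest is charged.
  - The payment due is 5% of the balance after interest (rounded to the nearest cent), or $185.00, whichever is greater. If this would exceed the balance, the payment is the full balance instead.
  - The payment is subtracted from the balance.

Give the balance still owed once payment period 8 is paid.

$2,146.97

Payment period 1: $3,626.97 − $185.00 → $3,441.97
Payment period 2: $3,441.97 − $185.00 → $3,256.97
Payment period 3: $3,256.97 − $185.00 → $3,071.97
Payment period 4: $3,071.97 − $185.00 → $2,886.97
Payment period 5: $2,886.97 − $185.00 → $2,701.97
Payment period 6: $2,701.97 − $185.00 → $2,516.97
Payment period 7: $2,516.97 − $185.00 → $2,331.97
Payment period 8: $2,331.97 − $185.00 → $2,146.97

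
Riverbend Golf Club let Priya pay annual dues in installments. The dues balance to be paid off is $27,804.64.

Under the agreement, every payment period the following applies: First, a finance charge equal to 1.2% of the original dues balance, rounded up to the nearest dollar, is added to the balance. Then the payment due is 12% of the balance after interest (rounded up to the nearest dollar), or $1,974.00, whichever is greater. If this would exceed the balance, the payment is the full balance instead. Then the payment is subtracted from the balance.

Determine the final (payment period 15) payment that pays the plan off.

# | Opening | Interest | Payment | End bal
1 | $27,804.64 | $334.00 | $3,377.00 | $24,761.64
2 | $24,761.64 | $334.00 | $3,012.00 | $22,083.64
3 | $22,083.64 | $334.00 | $2,691.00 | $19,726.64
4 | $19,726.64 | $334.00 | $2,408.00 | $17,652.64
5 | $17,652.64 | $334.00 | $2,159.00 | $15,827.64
6 | $15,827.64 | $334.00 | $1,974.00 | $14,187.64
7 | $14,187.64 | $334.00 | $1,974.00 | $12,547.64
8 | $12,547.64 | $334.00 | $1,974.00 | $10,907.64
9 | $10,907.64 | $334.00 | $1,974.00 | $9,267.64
10 | $9,267.64 | $334.00 | $1,974.00 | $7,627.64
11 | $7,627.64 | $334.00 | $1,974.00 | $5,987.64
12 | $5,987.64 | $334.00 | $1,974.00 | $4,347.64
13 | $4,347.64 | $334.00 | $1,974.00 | $2,707.64
14 | $2,707.64 | $334.00 | $1,974.00 | $1,067.64
15 | $1,067.64 | $334.00 | $1,401.64 | $0.00

$1,401.64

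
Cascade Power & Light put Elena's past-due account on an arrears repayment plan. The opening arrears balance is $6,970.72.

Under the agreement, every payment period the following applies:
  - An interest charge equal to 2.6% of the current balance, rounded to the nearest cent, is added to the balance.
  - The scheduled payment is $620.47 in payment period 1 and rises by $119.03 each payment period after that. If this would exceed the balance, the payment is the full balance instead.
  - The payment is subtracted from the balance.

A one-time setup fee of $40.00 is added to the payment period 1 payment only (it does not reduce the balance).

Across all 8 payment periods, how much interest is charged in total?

Payment period 1: opening $6,970.72; interest $181.24 → $7,151.96; payment $620.47 (+ $40.00 fee); balance $6,531.49
Payment period 2: opening $6,531.49; interest $169.82 → $6,701.31; payment $739.50; balance $5,961.81
Payment period 3: opening $5,961.81; interest $155.01 → $6,116.82; payment $858.53; balance $5,258.29
Payment period 4: opening $5,258.29; interest $136.72 → $5,395.01; payment $977.56; balance $4,417.45
Payment period 5: opening $4,417.45; interest $114.85 → $4,532.30; payment $1,096.59; balance $3,435.71
Payment period 6: opening $3,435.71; interest $89.33 → $3,525.04; payment $1,215.62; balance $2,309.42
Payment period 7: opening $2,309.42; interest $60.04 → $2,369.46; payment $1,334.65; balance $1,034.81
Payment period 8: opening $1,034.81; interest $26.91 → $1,061.72; payment $1,061.72; balance $0.00
Total interest: $181.24 + $169.82 + $155.01 + $136.72 + $114.85 + $89.33 + $60.04 + $26.91 = $933.92

$933.92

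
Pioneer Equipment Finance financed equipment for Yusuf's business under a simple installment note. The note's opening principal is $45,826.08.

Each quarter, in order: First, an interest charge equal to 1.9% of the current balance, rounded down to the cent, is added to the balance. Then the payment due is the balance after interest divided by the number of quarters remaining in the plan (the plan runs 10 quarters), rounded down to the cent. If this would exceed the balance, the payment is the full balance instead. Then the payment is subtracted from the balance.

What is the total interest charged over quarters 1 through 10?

Quarter 1: $45,826.08 +$870.69 interest = $46,696.77; pay $4,669.67 → $42,027.10
Quarter 2: $42,027.10 +$798.51 interest = $42,825.61; pay $4,758.40 → $38,067.21
Quarter 3: $38,067.21 +$723.27 interest = $38,790.48; pay $4,848.81 → $33,941.67
Quarter 4: $33,941.67 +$644.89 interest = $34,586.56; pay $4,940.93 → $29,645.63
Quarter 5: $29,645.63 +$563.26 interest = $30,208.89; pay $5,034.81 → $25,174.08
Quarter 6: $25,174.08 +$478.30 interest = $25,652.38; pay $5,130.47 → $20,521.91
Quarter 7: $20,521.91 +$389.91 interest = $20,911.82; pay $5,227.95 → $15,683.87
Quarter 8: $15,683.87 +$297.99 interest = $15,981.86; pay $5,327.28 → $10,654.58
Quarter 9: $10,654.58 +$202.43 interest = $10,857.01; pay $5,428.50 → $5,428.51
Quarter 10: $5,428.51 +$103.14 interest = $5,531.65; pay $5,531.65 → $0.00
Total interest: $870.69 + $798.51 + $723.27 + $644.89 + $563.26 + $478.30 + $389.91 + $297.99 + $202.43 + $103.14 = $5,072.39

$5,072.39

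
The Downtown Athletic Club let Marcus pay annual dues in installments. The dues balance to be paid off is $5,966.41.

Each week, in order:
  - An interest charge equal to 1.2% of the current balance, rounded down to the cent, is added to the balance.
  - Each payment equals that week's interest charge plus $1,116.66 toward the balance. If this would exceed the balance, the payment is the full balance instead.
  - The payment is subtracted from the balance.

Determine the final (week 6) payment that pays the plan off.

$387.70

# | Opening | Interest | Payment | End bal
1 | $5,966.41 | $71.59 | $1,188.25 | $4,849.75
2 | $4,849.75 | $58.19 | $1,174.85 | $3,733.09
3 | $3,733.09 | $44.79 | $1,161.45 | $2,616.43
4 | $2,616.43 | $31.39 | $1,148.05 | $1,499.77
5 | $1,499.77 | $17.99 | $1,134.65 | $383.11
6 | $383.11 | $4.59 | $387.70 | $0.00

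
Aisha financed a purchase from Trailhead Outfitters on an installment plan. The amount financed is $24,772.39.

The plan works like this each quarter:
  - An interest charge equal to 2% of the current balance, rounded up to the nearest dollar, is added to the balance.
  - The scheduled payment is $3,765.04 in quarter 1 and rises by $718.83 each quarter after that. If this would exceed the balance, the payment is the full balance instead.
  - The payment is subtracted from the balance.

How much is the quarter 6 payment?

$435.89

Quarter 1: $24,772.39 +$496.00 interest = $25,268.39; pay $3,765.04 → $21,503.35
Quarter 2: $21,503.35 +$431.00 interest = $21,934.35; pay $4,483.87 → $17,450.48
Quarter 3: $17,450.48 +$350.00 interest = $17,800.48; pay $5,202.70 → $12,597.78
Quarter 4: $12,597.78 +$252.00 interest = $12,849.78; pay $5,921.53 → $6,928.25
Quarter 5: $6,928.25 +$139.00 interest = $7,067.25; pay $6,640.36 → $426.89
Quarter 6: $426.89 +$9.00 interest = $435.89; pay $435.89 → $0.00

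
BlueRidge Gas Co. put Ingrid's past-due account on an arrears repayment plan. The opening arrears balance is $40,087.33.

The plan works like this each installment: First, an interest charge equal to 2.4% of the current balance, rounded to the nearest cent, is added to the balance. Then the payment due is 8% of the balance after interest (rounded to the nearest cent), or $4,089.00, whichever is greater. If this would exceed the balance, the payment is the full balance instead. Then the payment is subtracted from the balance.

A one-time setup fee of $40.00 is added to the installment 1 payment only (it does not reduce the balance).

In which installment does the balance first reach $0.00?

12

# | Opening | Interest | Payment | Fee | End bal
1 | $40,087.33 | $962.10 | $4,089.00 | $40.00 | $36,960.43
2 | $36,960.43 | $887.05 | $4,089.00 | — | $33,758.48
3 | $33,758.48 | $810.20 | $4,089.00 | — | $30,479.68
4 | $30,479.68 | $731.51 | $4,089.00 | — | $27,122.19
5 | $27,122.19 | $650.93 | $4,089.00 | — | $23,684.12
6 | $23,684.12 | $568.42 | $4,089.00 | — | $20,163.54
7 | $20,163.54 | $483.92 | $4,089.00 | — | $16,558.46
8 | $16,558.46 | $397.40 | $4,089.00 | — | $12,866.86
9 | $12,866.86 | $308.80 | $4,089.00 | — | $9,086.66
10 | $9,086.66 | $218.08 | $4,089.00 | — | $5,215.74
11 | $5,215.74 | $125.18 | $4,089.00 | — | $1,251.92
12 | $1,251.92 | $30.05 | $1,281.97 | — | $0.00
Balance reaches $0.00 in installment 12.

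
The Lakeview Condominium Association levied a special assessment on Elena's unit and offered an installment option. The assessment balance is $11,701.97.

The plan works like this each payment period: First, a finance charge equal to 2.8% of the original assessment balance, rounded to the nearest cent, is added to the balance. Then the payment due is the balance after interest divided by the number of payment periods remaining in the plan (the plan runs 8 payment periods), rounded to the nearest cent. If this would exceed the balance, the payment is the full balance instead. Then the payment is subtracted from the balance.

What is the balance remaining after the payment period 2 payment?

$9,303.08

Payment period 1: $11,701.97 +$327.66 interest = $12,029.63; pay $1,503.70 → $10,525.93
Payment period 2: $10,525.93 +$327.66 interest = $10,853.59; pay $1,550.51 → $9,303.08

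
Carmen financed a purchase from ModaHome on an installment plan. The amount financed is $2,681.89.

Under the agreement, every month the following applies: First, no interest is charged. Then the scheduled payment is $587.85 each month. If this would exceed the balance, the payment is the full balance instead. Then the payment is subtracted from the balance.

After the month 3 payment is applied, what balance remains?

Month 1: opening $2,681.89; payment $587.85; balance $2,094.04
Month 2: opening $2,094.04; payment $587.85; balance $1,506.19
Month 3: opening $1,506.19; payment $587.85; balance $918.34

$918.34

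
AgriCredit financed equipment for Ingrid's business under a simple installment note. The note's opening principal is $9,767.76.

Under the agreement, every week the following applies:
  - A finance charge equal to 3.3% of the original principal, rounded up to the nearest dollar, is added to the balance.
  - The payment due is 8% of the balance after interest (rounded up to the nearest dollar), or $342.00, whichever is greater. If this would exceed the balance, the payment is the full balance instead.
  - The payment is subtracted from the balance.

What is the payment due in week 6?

$643.00

# | Opening | Interest | Payment | End bal
1 | $9,767.76 | $323.00 | $808.00 | $9,282.76
2 | $9,282.76 | $323.00 | $769.00 | $8,836.76
3 | $8,836.76 | $323.00 | $733.00 | $8,426.76
4 | $8,426.76 | $323.00 | $700.00 | $8,049.76
5 | $8,049.76 | $323.00 | $670.00 | $7,702.76
6 | $7,702.76 | $323.00 | $643.00 | $7,382.76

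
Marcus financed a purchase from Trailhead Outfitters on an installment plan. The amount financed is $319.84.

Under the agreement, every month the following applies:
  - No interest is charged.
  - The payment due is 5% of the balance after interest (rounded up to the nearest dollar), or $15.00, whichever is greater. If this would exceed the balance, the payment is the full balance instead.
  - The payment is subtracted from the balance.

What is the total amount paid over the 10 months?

Month 1: $319.84 − $16.00 → $303.84
Month 2: $303.84 − $16.00 → $287.84
Month 3: $287.84 − $15.00 → $272.84
Month 4: $272.84 − $15.00 → $257.84
Month 5: $257.84 − $15.00 → $242.84
Month 6: $242.84 − $15.00 → $227.84
Month 7: $227.84 − $15.00 → $212.84
Month 8: $212.84 − $15.00 → $197.84
Month 9: $197.84 − $15.00 → $182.84
Month 10: $182.84 − $15.00 → $167.84
Total paid: $152.00

$152.00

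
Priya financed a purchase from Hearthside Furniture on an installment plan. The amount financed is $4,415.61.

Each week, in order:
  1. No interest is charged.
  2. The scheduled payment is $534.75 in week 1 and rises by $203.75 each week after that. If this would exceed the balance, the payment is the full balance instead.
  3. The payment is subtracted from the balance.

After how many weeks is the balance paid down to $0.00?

5

Week 1: opening $4,415.61; payment $534.75; balance $3,880.86
Week 2: opening $3,880.86; payment $738.50; balance $3,142.36
Week 3: opening $3,142.36; payment $942.25; balance $2,200.11
Week 4: opening $2,200.11; payment $1,146.00; balance $1,054.11
Week 5: opening $1,054.11; payment $1,054.11; balance $0.00
Balance reaches $0.00 in week 5.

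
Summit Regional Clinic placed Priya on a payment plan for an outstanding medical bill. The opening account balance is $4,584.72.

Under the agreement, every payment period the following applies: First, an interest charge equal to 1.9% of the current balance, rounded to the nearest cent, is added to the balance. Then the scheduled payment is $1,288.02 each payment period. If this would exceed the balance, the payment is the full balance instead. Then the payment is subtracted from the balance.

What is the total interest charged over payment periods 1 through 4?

$209.79

Payment period 1: $4,584.72 +$87.11 interest = $4,671.83; pay $1,288.02 → $3,383.81
Payment period 2: $3,383.81 +$64.29 interest = $3,448.10; pay $1,288.02 → $2,160.08
Payment period 3: $2,160.08 +$41.04 interest = $2,201.12; pay $1,288.02 → $913.10
Payment period 4: $913.10 +$17.35 interest = $930.45; pay $930.45 → $0.00
Total interest: $87.11 + $64.29 + $41.04 + $17.35 = $209.79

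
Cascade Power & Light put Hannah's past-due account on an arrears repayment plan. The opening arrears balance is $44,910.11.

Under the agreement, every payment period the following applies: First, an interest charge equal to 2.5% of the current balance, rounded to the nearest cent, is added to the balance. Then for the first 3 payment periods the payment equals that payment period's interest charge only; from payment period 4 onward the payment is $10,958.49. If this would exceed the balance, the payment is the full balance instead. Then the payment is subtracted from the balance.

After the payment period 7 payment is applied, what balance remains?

$4,067.06

Payment period 1: $44,910.11 +$1,122.75 interest = $46,032.86; pay $1,122.75 → $44,910.11
Payment period 2: $44,910.11 +$1,122.75 interest = $46,032.86; pay $1,122.75 → $44,910.11
Payment period 3: $44,910.11 +$1,122.75 interest = $46,032.86; pay $1,122.75 → $44,910.11
Payment period 4: $44,910.11 +$1,122.75 interest = $46,032.86; pay $10,958.49 → $35,074.37
Payment period 5: $35,074.37 +$876.86 interest = $35,951.23; pay $10,958.49 → $24,992.74
Payment period 6: $24,992.74 +$624.82 interest = $25,617.56; pay $10,958.49 → $14,659.07
Payment period 7: $14,659.07 +$366.48 interest = $15,025.55; pay $10,958.49 → $4,067.06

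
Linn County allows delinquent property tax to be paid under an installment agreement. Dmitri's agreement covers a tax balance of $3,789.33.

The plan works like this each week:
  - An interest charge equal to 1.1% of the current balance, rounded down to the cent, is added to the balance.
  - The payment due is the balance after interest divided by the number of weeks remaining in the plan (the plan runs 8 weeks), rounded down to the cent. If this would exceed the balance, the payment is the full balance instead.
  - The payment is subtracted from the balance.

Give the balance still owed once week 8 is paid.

Week 1: opening $3,789.33; interest $41.68 → $3,831.01; payment $478.87; balance $3,352.14
Week 2: opening $3,352.14; interest $36.87 → $3,389.01; payment $484.14; balance $2,904.87
Week 3: opening $2,904.87; interest $31.95 → $2,936.82; payment $489.47; balance $2,447.35
Week 4: opening $2,447.35; interest $26.92 → $2,474.27; payment $494.85; balance $1,979.42
Week 5: opening $1,979.42; interest $21.77 → $2,001.19; payment $500.29; balance $1,500.90
Week 6: opening $1,500.90; interest $16.50 → $1,517.40; payment $505.80; balance $1,011.60
Week 7: opening $1,011.60; interest $11.12 → $1,022.72; payment $511.36; balance $511.36
Week 8: opening $511.36; interest $5.62 → $516.98; payment $516.98; balance $0.00

$0.00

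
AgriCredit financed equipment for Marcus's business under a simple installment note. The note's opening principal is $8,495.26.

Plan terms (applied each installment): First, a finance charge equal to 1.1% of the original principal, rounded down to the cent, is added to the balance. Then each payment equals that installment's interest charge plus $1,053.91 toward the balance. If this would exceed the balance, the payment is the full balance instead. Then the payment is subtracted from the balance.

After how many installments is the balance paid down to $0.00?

9

Installment 1: opening $8,495.26; interest $93.44 → $8,588.70; payment $1,147.35; balance $7,441.35
Installment 2: opening $7,441.35; interest $93.44 → $7,534.79; payment $1,147.35; balance $6,387.44
Installment 3: opening $6,387.44; interest $93.44 → $6,480.88; payment $1,147.35; balance $5,333.53
Installment 4: opening $5,333.53; interest $93.44 → $5,426.97; payment $1,147.35; balance $4,279.62
Installment 5: opening $4,279.62; interest $93.44 → $4,373.06; payment $1,147.35; balance $3,225.71
Installment 6: opening $3,225.71; interest $93.44 → $3,319.15; payment $1,147.35; balance $2,171.80
Installment 7: opening $2,171.80; interest $93.44 → $2,265.24; payment $1,147.35; balance $1,117.89
Installment 8: opening $1,117.89; interest $93.44 → $1,211.33; payment $1,147.35; balance $63.98
Installment 9: opening $63.98; interest $93.44 → $157.42; payment $157.42; balance $0.00
Balance reaches $0.00 in installment 9.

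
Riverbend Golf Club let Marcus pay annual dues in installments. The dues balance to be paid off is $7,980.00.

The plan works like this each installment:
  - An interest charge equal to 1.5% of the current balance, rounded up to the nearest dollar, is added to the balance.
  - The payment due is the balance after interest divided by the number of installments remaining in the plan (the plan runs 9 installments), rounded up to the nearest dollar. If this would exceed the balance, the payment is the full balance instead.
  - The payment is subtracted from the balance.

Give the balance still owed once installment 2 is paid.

Installment 1: $7,980.00 +$120.00 interest = $8,100.00; pay $900.00 → $7,200.00
Installment 2: $7,200.00 +$108.00 interest = $7,308.00; pay $914.00 → $6,394.00

$6,394.00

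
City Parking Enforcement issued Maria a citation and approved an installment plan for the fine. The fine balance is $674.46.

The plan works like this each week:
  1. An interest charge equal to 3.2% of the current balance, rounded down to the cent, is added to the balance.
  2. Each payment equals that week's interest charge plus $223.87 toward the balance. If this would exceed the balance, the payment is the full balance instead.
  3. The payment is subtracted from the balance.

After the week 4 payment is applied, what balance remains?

Week 1: $674.46 +$21.58 interest = $696.04; pay $245.45 → $450.59
Week 2: $450.59 +$14.41 interest = $465.00; pay $238.28 → $226.72
Week 3: $226.72 +$7.25 interest = $233.97; pay $231.12 → $2.85
Week 4: $2.85 +$0.09 interest = $2.94; pay $2.94 → $0.00

$0.00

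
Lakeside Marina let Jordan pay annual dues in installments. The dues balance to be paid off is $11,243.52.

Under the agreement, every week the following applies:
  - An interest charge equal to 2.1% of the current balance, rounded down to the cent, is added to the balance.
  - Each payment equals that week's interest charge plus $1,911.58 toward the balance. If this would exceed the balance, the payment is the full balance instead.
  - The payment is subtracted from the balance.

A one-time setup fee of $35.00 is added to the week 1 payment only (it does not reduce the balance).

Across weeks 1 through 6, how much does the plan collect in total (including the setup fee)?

Week 1: opening $11,243.52; interest $236.11 → $11,479.63; payment $2,147.69 (+ $35.00 fee); balance $9,331.94
Week 2: opening $9,331.94; interest $195.97 → $9,527.91; payment $2,107.55; balance $7,420.36
Week 3: opening $7,420.36; interest $155.82 → $7,576.18; payment $2,067.40; balance $5,508.78
Week 4: opening $5,508.78; interest $115.68 → $5,624.46; payment $2,027.26; balance $3,597.20
Week 5: opening $3,597.20; interest $75.54 → $3,672.74; payment $1,987.12; balance $1,685.62
Week 6: opening $1,685.62; interest $35.39 → $1,721.01; payment $1,721.01; balance $0.00
Total paid: $12,093.03

$12,093.03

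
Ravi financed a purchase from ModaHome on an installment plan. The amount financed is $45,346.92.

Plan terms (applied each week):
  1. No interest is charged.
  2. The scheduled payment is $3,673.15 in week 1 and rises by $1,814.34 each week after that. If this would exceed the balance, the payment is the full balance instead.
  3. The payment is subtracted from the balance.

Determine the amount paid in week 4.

$9,116.17

# | Opening | Payment | End bal
1 | $45,346.92 | $3,673.15 | $41,673.77
2 | $41,673.77 | $5,487.49 | $36,186.28
3 | $36,186.28 | $7,301.83 | $28,884.45
4 | $28,884.45 | $9,116.17 | $19,768.28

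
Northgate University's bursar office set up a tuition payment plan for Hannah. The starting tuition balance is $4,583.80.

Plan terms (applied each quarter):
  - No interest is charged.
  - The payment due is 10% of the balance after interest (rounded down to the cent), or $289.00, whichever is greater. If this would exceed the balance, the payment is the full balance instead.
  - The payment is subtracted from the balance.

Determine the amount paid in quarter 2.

# | Opening | Payment | End bal
1 | $4,583.80 | $458.38 | $4,125.42
2 | $4,125.42 | $412.54 | $3,712.88

$412.54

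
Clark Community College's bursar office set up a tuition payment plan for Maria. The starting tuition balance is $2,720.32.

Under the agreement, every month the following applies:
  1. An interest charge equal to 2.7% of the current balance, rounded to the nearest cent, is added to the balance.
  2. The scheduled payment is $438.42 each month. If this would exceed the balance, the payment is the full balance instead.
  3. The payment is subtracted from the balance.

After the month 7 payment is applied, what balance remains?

$0.00

Month 1: opening $2,720.32; interest $73.45 → $2,793.77; payment $438.42; balance $2,355.35
Month 2: opening $2,355.35; interest $63.59 → $2,418.94; payment $438.42; balance $1,980.52
Month 3: opening $1,980.52; interest $53.47 → $2,033.99; payment $438.42; balance $1,595.57
Month 4: opening $1,595.57; interest $43.08 → $1,638.65; payment $438.42; balance $1,200.23
Month 5: opening $1,200.23; interest $32.41 → $1,232.64; payment $438.42; balance $794.22
Month 6: opening $794.22; interest $21.44 → $815.66; payment $438.42; balance $377.24
Month 7: opening $377.24; interest $10.19 → $387.43; payment $387.43; balance $0.00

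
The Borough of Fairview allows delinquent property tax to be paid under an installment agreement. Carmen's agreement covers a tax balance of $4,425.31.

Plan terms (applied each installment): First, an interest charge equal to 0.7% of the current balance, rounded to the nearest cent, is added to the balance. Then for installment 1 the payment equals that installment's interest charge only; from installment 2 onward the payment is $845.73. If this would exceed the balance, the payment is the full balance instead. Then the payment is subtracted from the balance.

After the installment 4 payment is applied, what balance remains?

$1,963.90

Installment 1: $4,425.31 +$30.98 interest = $4,456.29; pay $30.98 → $4,425.31
Installment 2: $4,425.31 +$30.98 interest = $4,456.29; pay $845.73 → $3,610.56
Installment 3: $3,610.56 +$25.27 interest = $3,635.83; pay $845.73 → $2,790.10
Installment 4: $2,790.10 +$19.53 interest = $2,809.63; pay $845.73 → $1,963.90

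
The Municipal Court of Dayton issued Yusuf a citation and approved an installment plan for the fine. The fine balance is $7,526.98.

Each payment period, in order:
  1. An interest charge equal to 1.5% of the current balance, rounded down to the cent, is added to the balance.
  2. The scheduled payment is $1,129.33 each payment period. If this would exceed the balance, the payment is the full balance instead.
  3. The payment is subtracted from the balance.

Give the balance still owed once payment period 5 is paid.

Payment period 1: opening $7,526.98; interest $112.90 → $7,639.88; payment $1,129.33; balance $6,510.55
Payment period 2: opening $6,510.55; interest $97.65 → $6,608.20; payment $1,129.33; balance $5,478.87
Payment period 3: opening $5,478.87; interest $82.18 → $5,561.05; payment $1,129.33; balance $4,431.72
Payment period 4: opening $4,431.72; interest $66.47 → $4,498.19; payment $1,129.33; balance $3,368.86
Payment period 5: opening $3,368.86; interest $50.53 → $3,419.39; payment $1,129.33; balance $2,290.06

$2,290.06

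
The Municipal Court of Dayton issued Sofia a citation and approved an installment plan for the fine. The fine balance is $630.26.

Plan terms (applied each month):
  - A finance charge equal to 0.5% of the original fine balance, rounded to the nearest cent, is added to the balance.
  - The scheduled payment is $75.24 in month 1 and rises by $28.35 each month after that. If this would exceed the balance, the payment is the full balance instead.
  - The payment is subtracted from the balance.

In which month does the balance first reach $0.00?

Month 1: $630.26 +$3.15 interest = $633.41; pay $75.24 → $558.17
Month 2: $558.17 +$3.15 interest = $561.32; pay $103.59 → $457.73
Month 3: $457.73 +$3.15 interest = $460.88; pay $131.94 → $328.94
Month 4: $328.94 +$3.15 interest = $332.09; pay $160.29 → $171.80
Month 5: $171.80 +$3.15 interest = $174.95; pay $174.95 → $0.00
Balance reaches $0.00 in month 5.

5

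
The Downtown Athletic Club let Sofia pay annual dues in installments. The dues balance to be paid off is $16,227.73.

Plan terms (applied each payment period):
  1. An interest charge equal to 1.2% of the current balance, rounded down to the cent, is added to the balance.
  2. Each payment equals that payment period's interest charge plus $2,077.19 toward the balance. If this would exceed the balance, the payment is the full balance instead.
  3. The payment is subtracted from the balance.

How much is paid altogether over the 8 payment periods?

Payment period 1: opening $16,227.73; interest $194.73 → $16,422.46; payment $2,271.92; balance $14,150.54
Payment period 2: opening $14,150.54; interest $169.80 → $14,320.34; payment $2,246.99; balance $12,073.35
Payment period 3: opening $12,073.35; interest $144.88 → $12,218.23; payment $2,222.07; balance $9,996.16
Payment period 4: opening $9,996.16; interest $119.95 → $10,116.11; payment $2,197.14; balance $7,918.97
Payment period 5: opening $7,918.97; interest $95.02 → $8,013.99; payment $2,172.21; balance $5,841.78
Payment period 6: opening $5,841.78; interest $70.10 → $5,911.88; payment $2,147.29; balance $3,764.59
Payment period 7: opening $3,764.59; interest $45.17 → $3,809.76; payment $2,122.36; balance $1,687.40
Payment period 8: opening $1,687.40; interest $20.24 → $1,707.64; payment $1,707.64; balance $0.00
Total paid: $17,087.62

$17,087.62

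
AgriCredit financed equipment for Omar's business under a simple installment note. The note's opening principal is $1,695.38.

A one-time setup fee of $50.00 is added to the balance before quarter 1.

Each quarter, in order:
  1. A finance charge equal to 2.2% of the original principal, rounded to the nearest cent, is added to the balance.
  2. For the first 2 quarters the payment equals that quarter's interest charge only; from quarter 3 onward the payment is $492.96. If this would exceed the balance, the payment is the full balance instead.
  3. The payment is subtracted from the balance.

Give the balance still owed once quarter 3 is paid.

$1,289.72

# | Opening | Interest | Payment | End bal
1 | $1,745.38 | $37.30 | $37.30 | $1,745.38
2 | $1,745.38 | $37.30 | $37.30 | $1,745.38
3 | $1,745.38 | $37.30 | $492.96 | $1,289.72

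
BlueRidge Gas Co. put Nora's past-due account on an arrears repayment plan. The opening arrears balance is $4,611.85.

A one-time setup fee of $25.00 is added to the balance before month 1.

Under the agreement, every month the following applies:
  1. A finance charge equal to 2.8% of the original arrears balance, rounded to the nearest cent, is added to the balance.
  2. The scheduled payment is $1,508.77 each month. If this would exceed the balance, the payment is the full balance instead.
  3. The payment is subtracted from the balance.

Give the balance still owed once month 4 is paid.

$0.00

Month 1: $4,636.85 +$129.13 interest = $4,765.98; pay $1,508.77 → $3,257.21
Month 2: $3,257.21 +$129.13 interest = $3,386.34; pay $1,508.77 → $1,877.57
Month 3: $1,877.57 +$129.13 interest = $2,006.70; pay $1,508.77 → $497.93
Month 4: $497.93 +$129.13 interest = $627.06; pay $627.06 → $0.00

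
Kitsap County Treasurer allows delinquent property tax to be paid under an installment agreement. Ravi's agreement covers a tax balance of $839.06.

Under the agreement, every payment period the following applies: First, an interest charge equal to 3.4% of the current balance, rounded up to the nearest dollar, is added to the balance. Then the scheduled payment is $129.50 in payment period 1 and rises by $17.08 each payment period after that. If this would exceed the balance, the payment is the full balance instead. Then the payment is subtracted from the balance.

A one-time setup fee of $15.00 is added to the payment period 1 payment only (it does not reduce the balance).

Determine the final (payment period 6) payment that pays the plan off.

Payment period 1: $839.06 +$29.00 interest = $868.06; pay $129.50 (+ $15.00 fee) → $738.56
Payment period 2: $738.56 +$26.00 interest = $764.56; pay $146.58 → $617.98
Payment period 3: $617.98 +$22.00 interest = $639.98; pay $163.66 → $476.32
Payment period 4: $476.32 +$17.00 interest = $493.32; pay $180.74 → $312.58
Payment period 5: $312.58 +$11.00 interest = $323.58; pay $197.82 → $125.76
Payment period 6: $125.76 +$5.00 interest = $130.76; pay $130.76 → $0.00

$130.76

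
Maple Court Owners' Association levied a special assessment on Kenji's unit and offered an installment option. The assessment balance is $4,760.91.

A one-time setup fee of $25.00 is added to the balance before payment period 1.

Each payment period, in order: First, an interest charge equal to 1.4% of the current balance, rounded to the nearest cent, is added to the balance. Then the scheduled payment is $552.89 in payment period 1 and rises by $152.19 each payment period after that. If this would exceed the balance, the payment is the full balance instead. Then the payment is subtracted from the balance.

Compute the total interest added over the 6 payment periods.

$254.99

Payment period 1: opening $4,785.91; interest $67.00 → $4,852.91; payment $552.89; balance $4,300.02
Payment period 2: opening $4,300.02; interest $60.20 → $4,360.22; payment $705.08; balance $3,655.14
Payment period 3: opening $3,655.14; interest $51.17 → $3,706.31; payment $857.27; balance $2,849.04
Payment period 4: opening $2,849.04; interest $39.89 → $2,888.93; payment $1,009.46; balance $1,879.47
Payment period 5: opening $1,879.47; interest $26.31 → $1,905.78; payment $1,161.65; balance $744.13
Payment period 6: opening $744.13; interest $10.42 → $754.55; payment $754.55; balance $0.00
Total interest: $67.00 + $60.20 + $51.17 + $39.89 + $26.31 + $10.42 = $254.99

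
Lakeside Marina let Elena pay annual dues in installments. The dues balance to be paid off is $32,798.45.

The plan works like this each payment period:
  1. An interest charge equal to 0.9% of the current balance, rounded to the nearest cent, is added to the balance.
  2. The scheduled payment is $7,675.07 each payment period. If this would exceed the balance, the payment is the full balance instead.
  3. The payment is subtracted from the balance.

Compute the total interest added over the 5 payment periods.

$805.74

Payment period 1: opening $32,798.45; interest $295.19 → $33,093.64; payment $7,675.07; balance $25,418.57
Payment period 2: opening $25,418.57; interest $228.77 → $25,647.34; payment $7,675.07; balance $17,972.27
Payment period 3: opening $17,972.27; interest $161.75 → $18,134.02; payment $7,675.07; balance $10,458.95
Payment period 4: opening $10,458.95; interest $94.13 → $10,553.08; payment $7,675.07; balance $2,878.01
Payment period 5: opening $2,878.01; interest $25.90 → $2,903.91; payment $2,903.91; balance $0.00
Total interest: $295.19 + $228.77 + $161.75 + $94.13 + $25.90 = $805.74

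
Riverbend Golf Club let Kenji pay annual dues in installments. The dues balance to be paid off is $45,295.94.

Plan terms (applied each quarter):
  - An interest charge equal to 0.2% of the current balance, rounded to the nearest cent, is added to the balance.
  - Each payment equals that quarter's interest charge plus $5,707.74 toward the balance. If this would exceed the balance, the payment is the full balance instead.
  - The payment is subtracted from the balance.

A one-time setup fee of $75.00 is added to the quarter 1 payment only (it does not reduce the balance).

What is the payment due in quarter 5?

Quarter 1: $45,295.94 +$90.59 interest = $45,386.53; pay $5,798.33 (+ $75.00 fee) → $39,588.20
Quarter 2: $39,588.20 +$79.18 interest = $39,667.38; pay $5,786.92 → $33,880.46
Quarter 3: $33,880.46 +$67.76 interest = $33,948.22; pay $5,775.50 → $28,172.72
Quarter 4: $28,172.72 +$56.35 interest = $28,229.07; pay $5,764.09 → $22,464.98
Quarter 5: $22,464.98 +$44.93 interest = $22,509.91; pay $5,752.67 → $16,757.24

$5,752.67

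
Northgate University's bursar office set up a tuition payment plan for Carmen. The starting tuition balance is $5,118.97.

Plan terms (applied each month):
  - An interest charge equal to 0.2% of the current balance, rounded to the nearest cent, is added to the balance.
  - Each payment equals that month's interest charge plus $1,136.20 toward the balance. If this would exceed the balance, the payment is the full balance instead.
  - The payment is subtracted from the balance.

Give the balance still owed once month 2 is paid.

$2,846.57

# | Opening | Interest | Payment | End bal
1 | $5,118.97 | $10.24 | $1,146.44 | $3,982.77
2 | $3,982.77 | $7.97 | $1,144.17 | $2,846.57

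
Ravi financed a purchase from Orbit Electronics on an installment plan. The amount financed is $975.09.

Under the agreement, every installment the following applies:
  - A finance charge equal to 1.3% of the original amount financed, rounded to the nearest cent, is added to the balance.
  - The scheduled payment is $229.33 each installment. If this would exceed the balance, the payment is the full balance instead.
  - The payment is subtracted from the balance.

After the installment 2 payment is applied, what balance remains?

$541.79

Installment 1: opening $975.09; interest $12.68 → $987.77; payment $229.33; balance $758.44
Installment 2: opening $758.44; interest $12.68 → $771.12; payment $229.33; balance $541.79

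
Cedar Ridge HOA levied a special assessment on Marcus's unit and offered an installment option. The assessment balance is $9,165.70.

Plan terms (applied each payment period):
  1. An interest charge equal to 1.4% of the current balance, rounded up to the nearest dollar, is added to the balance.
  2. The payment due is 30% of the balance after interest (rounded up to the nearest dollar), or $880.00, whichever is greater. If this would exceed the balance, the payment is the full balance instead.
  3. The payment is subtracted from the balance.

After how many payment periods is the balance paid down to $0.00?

7

Payment period 1: opening $9,165.70; interest $129.00 → $9,294.70; payment $2,789.00; balance $6,505.70
Payment period 2: opening $6,505.70; interest $92.00 → $6,597.70; payment $1,980.00; balance $4,617.70
Payment period 3: opening $4,617.70; interest $65.00 → $4,682.70; payment $1,405.00; balance $3,277.70
Payment period 4: opening $3,277.70; interest $46.00 → $3,323.70; payment $998.00; balance $2,325.70
Payment period 5: opening $2,325.70; interest $33.00 → $2,358.70; payment $880.00; balance $1,478.70
Payment period 6: opening $1,478.70; interest $21.00 → $1,499.70; payment $880.00; balance $619.70
Payment period 7: opening $619.70; interest $9.00 → $628.70; payment $628.70; balance $0.00
Balance reaches $0.00 in payment period 7.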